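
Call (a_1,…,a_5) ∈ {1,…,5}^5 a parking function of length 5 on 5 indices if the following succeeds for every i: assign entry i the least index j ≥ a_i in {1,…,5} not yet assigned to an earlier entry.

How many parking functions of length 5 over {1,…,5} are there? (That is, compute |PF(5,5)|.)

#PF = (5+1−5)·(5+1)^{5−1} = 1 · 1296 = 1296 [KW]
One tuple (5,4,2,1,2) → sorted (1,2,2,4,5): b_i ≤ i ∀i, a PF.

1296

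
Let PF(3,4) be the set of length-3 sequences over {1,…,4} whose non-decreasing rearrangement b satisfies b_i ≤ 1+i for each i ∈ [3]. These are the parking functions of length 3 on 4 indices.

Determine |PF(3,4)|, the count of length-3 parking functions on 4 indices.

|PF(3,4)| = (4+1−3)·(4+1)^{3−1} = 2 · 25 = 50 [KW]
E.g. (3,1,2) → sorted (1,2,3): b_i ≤ 1+i ∀i, a PF.

50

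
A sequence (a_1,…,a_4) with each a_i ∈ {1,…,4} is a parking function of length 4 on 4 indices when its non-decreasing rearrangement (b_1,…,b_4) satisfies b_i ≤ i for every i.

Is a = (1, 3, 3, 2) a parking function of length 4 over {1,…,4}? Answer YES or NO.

YES

Rearranged: b = (1, 2, 3, 3).
  b_1=1 ≤ 1
  b_2=2 ≤ 2
  b_3=3 ≤ 3
  b_4=3 ≤ 4
All bounds hold ⇒ YES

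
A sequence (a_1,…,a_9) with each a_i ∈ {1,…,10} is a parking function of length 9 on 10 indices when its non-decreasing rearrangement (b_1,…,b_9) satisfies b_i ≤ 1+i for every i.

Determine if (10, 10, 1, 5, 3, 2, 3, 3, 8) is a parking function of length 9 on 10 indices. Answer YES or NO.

Order a: b = (1, 2, 3, 3, 3, 5, 8, 10, 10).
  b_1=1 ≤ 2
  b_2=2 ≤ 3
  b_3=3 ≤ 4
  b_4=3 ≤ 5
  b_5=3 ≤ 6
  b_6=5 ≤ 7
  b_7=8 ≤ 8
  b_8=10 > 9
  fails at i=8 ⇒ NO

NO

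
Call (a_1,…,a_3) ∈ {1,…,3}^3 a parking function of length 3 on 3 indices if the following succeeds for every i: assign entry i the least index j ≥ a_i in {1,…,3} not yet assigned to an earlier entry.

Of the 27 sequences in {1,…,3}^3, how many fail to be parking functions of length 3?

11

|PF| = (4−3)·4^(3−1) = 1×16 = 16 (Konheim–Weiss)
Check (3,2,3) → sorted (2,3,3): b_1=2>1, not a PF.
Total 27; non-PF = 27−16 = 11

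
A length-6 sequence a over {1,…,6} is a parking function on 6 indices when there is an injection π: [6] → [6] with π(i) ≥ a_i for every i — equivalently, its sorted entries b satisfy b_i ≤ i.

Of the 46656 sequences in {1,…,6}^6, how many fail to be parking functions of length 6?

#PF = (7−6)·7^(6−1) = 1·16807 = 16807 [KW]
Check (3,4,5,2,3,4) → sorted (2,3,3,4,4,5): b_1=2>1, not a PF.
So 46656 − 16807 = 29849 fail.

29849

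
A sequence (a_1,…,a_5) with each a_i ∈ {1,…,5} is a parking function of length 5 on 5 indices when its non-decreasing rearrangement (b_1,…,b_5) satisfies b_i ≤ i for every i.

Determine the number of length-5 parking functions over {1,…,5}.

1296

|PF(5,5)| = 1·6^4 = 1×1296 = 1296 (Pollak)
One tuple (2,3,4,1,3) → sorted (1,2,3,3,4): b_i ≤ i ∀i, a PF.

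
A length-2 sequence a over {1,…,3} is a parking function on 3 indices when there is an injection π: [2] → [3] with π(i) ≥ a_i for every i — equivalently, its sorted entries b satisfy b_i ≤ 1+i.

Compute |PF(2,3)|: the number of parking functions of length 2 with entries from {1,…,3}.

8

|PF(2,3)| = (3−2+1)·(3+1)^(2−1) = 2 · 4 = 8 (Pollak)
Example (1,2) → sorted (1,2): b_i ≤ 1+i ∀i, a PF.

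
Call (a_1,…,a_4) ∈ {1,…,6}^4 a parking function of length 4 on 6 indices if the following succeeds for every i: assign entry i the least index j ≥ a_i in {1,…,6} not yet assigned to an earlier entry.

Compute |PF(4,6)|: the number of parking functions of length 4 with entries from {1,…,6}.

1029

|PF(4,6)| = (6+1−4)·(6+1)^{4−1} = 3 · 343 = 1029 [KW]
One tuple (2,1,4,4) → sorted (1,2,4,4): b_i ≤ 2+i ∀i, a PF.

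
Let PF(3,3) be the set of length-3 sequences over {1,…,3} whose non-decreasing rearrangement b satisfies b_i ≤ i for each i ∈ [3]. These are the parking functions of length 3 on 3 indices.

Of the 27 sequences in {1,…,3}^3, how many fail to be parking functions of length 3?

11

#PF = (3−3+1)·(3+1)^(3−1) = 1 · 16 = 16 (Pollak)
Example (2,2,3) → sorted (2,2,3): b_1=2>1, not a PF.
3^3 − 16 = 27 − 16 = 11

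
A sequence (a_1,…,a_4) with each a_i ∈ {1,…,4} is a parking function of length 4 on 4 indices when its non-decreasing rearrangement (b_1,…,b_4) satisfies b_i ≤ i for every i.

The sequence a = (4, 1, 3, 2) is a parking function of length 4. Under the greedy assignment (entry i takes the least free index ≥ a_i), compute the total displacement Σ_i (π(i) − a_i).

0

Σπ(i) = 1+…+4 = 10; Σa = 4+1+3+2 = 10; disp = 10−10 = 0.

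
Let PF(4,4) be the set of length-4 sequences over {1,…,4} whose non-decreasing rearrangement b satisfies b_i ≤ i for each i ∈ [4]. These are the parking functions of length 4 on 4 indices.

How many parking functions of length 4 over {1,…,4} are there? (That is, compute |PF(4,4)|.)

125

#PF = 1·5^3 = 1 · 125 = 125 (Konheim–Weiss)
One tuple (2,2,1,3) → sorted (1,2,2,3): b_i ≤ i ∀i, a PF.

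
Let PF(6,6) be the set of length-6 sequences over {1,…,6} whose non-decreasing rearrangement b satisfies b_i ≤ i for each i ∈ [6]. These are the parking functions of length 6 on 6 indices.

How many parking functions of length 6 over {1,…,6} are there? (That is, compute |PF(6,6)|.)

16807

|PF(6,6)| = (7−6)·7^(6−1) = 1·16807 = 16807 (Pollak)
Example (2,1,5,2,1,1) → sorted (1,1,1,2,2,5): b_i ≤ i ∀i, a PF.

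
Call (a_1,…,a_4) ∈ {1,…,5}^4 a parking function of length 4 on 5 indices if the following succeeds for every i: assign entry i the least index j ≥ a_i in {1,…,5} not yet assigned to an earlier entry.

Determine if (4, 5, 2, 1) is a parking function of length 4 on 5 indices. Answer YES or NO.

Rearranged: b = (1, 2, 4, 5).
  b_1=1 ≤ 2
  b_2=2 ≤ 3
  b_3=4 ≤ 4
  b_4=5 ≤ 5
All bounds hold ⇒ YES

YES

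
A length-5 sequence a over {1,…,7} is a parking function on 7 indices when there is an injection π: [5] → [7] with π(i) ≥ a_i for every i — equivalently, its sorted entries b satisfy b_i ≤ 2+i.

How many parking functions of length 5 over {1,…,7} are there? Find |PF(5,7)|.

Count = 3·8^4 = 3 · 4096 = 12288 (Pollak)
Example (2,7,1,4,2) → sorted (1,2,2,4,7): b_i ≤ 2+i ∀i, a PF.

12288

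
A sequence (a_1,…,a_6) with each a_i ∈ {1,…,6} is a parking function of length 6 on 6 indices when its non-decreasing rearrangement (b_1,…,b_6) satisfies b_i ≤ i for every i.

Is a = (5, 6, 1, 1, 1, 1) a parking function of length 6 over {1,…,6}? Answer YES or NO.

Sorted: b = (1, 1, 1, 1, 5, 6).
  b_1=1 ≤ 1
  b_2=1 ≤ 2
  b_3=1 ≤ 3
  b_4=1 ≤ 4
  b_5=5 ≤ 5
  b_6=6 ≤ 6
All bounds hold ⇒ YES

YES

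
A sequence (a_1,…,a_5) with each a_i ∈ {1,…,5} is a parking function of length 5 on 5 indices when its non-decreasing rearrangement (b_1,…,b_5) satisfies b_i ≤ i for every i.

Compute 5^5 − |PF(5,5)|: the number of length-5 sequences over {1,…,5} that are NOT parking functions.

1829

#PF = (6−5)·6^(5−1) = 1 · 1296 = 1296 (Pollak)
Check (3,5,4,5,3) → sorted (3,3,4,5,5): b_1=3>1, not a PF.
5^5 − 1296 = 3125 − 1296 = 1829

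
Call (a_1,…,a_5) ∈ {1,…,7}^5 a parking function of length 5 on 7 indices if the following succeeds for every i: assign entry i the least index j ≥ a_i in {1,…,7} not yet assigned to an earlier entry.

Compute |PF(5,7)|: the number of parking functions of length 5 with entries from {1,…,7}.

12288

Count = (7−5+1)·(7+1)^(5−1) = 3·4096 = 12288 [KW]
Example (3,3,2,5,5) → sorted (2,3,3,5,5): b_i ≤ 2+i ∀i, a PF.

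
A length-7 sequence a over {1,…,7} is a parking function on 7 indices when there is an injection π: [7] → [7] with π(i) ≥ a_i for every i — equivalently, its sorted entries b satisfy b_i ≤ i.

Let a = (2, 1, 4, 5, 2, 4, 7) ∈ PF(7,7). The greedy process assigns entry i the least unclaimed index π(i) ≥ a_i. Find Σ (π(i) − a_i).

Σπ = 28 ({1..7} each once); Σa = 2+1+4+5+2+4+7 = 25; disp = 28−25 = 3.

3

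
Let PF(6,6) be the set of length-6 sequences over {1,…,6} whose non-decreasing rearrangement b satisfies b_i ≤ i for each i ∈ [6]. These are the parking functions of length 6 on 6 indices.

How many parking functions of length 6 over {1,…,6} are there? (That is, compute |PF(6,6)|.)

16807

#PF = (6−6+1)·(6+1)^(6−1) = 1 · 16807 = 16807 (Konheim–Weiss)
Check (2,1,3,4,2,6) → sorted (1,2,2,3,4,6): b_i ≤ i ∀i, a PF.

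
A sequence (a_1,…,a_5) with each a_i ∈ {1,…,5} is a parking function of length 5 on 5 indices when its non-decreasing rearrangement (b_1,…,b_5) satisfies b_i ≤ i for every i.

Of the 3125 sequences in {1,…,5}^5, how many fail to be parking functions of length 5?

1829

|PF(5,5)| = (6−5)·6^(5−1) = 1·1296 = 1296
One tuple (5,4,5,2,1) → sorted (1,2,4,5,5): b_3=4>3, not a PF.
Total 3125; non-PF = 3125−1296 = 1829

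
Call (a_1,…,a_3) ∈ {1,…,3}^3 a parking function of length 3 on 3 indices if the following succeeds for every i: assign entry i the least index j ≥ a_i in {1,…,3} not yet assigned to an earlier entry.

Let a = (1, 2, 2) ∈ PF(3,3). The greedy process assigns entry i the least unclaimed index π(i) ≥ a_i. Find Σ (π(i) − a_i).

Σπ(i) = 1+…+3 = 6; Σa = 1+2+2 = 5; disp = 6−5 = 1.

1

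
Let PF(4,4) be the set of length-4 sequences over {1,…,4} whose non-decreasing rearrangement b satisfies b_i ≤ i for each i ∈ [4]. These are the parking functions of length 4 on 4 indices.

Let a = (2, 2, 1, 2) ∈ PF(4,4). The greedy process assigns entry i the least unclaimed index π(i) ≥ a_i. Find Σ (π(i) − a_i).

3

Σπ(i) = 1+…+4 = 10; Σa = 2+2+1+2 = 7; disp = 10−7 = 3.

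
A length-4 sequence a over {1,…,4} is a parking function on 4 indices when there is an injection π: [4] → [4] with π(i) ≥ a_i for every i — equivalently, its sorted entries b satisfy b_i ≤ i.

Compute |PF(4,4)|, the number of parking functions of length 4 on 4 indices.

|PF| = 1·5^3 = 1 · 125 = 125 (Pollak)
E.g. (3,2,1,1) → sorted (1,1,2,3): b_i ≤ i ∀i, a PF.

125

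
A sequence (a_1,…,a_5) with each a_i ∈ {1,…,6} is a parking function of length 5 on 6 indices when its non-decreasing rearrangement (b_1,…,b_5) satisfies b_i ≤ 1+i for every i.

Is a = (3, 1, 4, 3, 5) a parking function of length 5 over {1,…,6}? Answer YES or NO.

Sorted: b = (1, 3, 3, 4, 5).
  b_1=1 ≤ 2
  b_2=3 ≤ 3
  b_3=3 ≤ 4
  b_4=4 ≤ 5
  b_5=5 ≤ 6
All bounds hold ⇒ YES

YES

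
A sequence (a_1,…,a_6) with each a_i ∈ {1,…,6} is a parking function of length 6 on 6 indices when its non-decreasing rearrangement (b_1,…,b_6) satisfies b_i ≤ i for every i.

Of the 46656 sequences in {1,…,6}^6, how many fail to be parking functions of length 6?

#PF = (7−6)·7^(6−1) = 1×16807 = 16807 (Pollak)
Check (2,5,2,3,5,5) → sorted (2,2,3,5,5,5): b_1=2>1, not a PF.
So 46656 − 16807 = 29849 fail.

29849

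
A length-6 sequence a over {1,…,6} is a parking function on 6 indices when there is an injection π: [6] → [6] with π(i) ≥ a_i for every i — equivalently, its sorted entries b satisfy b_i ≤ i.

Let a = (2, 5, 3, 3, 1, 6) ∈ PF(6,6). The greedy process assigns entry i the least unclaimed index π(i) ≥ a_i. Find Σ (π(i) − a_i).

1

Σπ = 6·7/2 = 21 (π permutes [6]); Σa = 2+5+3+3+1+6 = 20; disp = 21−20 = 1.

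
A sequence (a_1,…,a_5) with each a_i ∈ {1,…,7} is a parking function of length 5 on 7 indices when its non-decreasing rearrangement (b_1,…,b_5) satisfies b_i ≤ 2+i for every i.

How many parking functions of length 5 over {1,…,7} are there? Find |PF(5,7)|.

12288

Count = (8−5)·8^(5−1) = 3·4096 = 12288 [KW]
Example (3,4,2,7,6) → sorted (2,3,4,6,7): b_i ≤ 2+i ∀i, a PF.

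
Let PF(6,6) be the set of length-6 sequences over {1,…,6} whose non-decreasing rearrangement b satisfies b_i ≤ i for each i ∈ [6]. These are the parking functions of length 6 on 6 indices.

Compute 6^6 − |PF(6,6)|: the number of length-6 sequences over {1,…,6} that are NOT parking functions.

29849

Count = (6+1−6)·(6+1)^{6−1} = 1 · 16807 = 16807
One tuple (5,2,6,4,2,6) → sorted (2,2,4,5,6,6): b_1=2>1, not a PF.
6^6 − 16807 = 46656 − 16807 = 29849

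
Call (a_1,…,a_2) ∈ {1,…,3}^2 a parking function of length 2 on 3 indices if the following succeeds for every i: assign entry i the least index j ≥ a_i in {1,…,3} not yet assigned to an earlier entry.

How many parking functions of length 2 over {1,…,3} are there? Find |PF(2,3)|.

#PF = (3−2+1)·(3+1)^(2−1) = 2·4 = 8 [KW]
Check (3,1) → sorted (1,3): b_i ≤ 1+i ∀i, a PF.

8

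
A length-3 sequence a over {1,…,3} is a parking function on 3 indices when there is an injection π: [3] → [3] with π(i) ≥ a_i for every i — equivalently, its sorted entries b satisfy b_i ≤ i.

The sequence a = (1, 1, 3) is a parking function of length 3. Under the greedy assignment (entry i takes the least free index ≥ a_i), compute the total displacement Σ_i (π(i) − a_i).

1

Σπ(i) = 1+…+3 = 6; Σa = 1+1+3 = 5; disp = 6−5 = 1.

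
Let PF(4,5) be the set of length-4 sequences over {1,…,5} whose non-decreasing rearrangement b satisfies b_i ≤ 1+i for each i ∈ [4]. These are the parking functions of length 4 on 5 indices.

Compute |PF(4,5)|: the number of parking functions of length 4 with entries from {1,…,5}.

432

#PF = (5+1−4)·(5+1)^{4−1} = 2 · 216 = 432 [KW]
Check (1,5,2,3) → sorted (1,2,3,5): b_i ≤ 1+i ∀i, a PF.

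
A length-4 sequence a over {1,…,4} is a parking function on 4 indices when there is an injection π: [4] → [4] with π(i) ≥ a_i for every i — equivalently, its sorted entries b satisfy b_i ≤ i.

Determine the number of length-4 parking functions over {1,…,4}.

#PF = (4+1−4)·(4+1)^{4−1} = 1 · 125 = 125 (Pollak)
Check (2,2,3,1) → sorted (1,2,2,3): b_i ≤ i ∀i, a PF.

125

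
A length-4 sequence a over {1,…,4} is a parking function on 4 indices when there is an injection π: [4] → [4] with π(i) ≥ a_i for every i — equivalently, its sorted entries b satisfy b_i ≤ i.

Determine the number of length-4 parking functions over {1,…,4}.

125

#PF = (4−4+1)·(4+1)^(4−1) = 1 · 125 = 125 [KW]
Check (2,2,1,2) → sorted (1,2,2,2): b_i ≤ i ∀i, a PF.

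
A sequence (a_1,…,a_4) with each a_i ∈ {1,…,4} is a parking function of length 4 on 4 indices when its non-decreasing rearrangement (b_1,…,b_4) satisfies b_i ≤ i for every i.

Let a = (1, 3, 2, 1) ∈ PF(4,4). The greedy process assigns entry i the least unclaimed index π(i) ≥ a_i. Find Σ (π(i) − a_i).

3

Σπ = 4·5/2 = 10 (π permutes [4]); Σa = 1+3+2+1 = 7; disp = 10−7 = 3.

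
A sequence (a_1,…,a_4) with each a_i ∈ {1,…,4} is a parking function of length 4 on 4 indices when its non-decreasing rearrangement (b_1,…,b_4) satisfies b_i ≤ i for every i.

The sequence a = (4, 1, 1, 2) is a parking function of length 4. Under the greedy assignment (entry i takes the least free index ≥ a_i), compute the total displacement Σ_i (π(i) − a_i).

2

Σπ = 10 ({1..4} each once); Σa = 4+1+1+2 = 8; disp = 10−8 = 2.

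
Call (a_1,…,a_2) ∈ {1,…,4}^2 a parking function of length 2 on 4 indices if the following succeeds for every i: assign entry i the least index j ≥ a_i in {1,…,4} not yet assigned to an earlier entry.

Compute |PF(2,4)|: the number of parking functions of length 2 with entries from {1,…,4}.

|PF| = (4+1−2)·(4+1)^{2−1} = 3 · 5 = 15 (Konheim–Weiss)
One tuple (4,3) → sorted (3,4): b_i ≤ 2+i ∀i, a PF.

15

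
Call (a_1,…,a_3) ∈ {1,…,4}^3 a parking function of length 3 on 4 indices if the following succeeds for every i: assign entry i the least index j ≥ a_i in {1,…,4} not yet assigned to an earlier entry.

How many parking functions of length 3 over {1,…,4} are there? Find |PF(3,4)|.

50

|PF| = 2·5^2 = 2·25 = 50 (Pollak)
E.g. (1,2,2) → sorted (1,2,2): b_i ≤ 1+i ∀i, a PF.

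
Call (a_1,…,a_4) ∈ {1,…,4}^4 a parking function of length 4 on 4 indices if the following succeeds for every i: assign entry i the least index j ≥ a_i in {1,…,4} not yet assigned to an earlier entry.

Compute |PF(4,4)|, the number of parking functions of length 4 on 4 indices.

Count = (4−4+1)·(4+1)^(4−1) = 1·125 = 125 (Konheim–Weiss)
E.g. (3,2,1,1) → sorted (1,1,2,3): b_i ≤ i ∀i, a PF.

125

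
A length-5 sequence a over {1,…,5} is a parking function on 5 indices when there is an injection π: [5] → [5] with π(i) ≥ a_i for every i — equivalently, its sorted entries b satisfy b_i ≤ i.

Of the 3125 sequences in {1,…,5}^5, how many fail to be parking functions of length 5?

1829

Count = (6−5)·6^(5−1) = 1×1296 = 1296
Example (3,3,2,2,3) → sorted (2,2,3,3,3): b_1=2>1, not a PF.
5^5 − 1296 = 3125 − 1296 = 1829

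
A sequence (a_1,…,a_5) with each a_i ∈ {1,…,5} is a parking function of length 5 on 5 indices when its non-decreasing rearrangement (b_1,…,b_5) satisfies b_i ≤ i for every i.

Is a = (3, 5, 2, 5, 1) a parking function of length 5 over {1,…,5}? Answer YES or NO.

NO

Sorted: b = (1, 2, 3, 5, 5).
  b_1=1 ≤ 1
  b_2=2 ≤ 2
  b_3=3 ≤ 3
  b_4=5 > 4
  fails at i=4 ⇒ NO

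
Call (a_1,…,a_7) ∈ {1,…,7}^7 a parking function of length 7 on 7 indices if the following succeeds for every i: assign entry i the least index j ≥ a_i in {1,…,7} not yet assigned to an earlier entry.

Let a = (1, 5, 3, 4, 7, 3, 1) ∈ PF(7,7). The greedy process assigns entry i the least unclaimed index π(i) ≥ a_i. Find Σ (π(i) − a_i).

4

Σπ = 28 ({1..7} each once); Σa = 1+5+3+4+7+3+1 = 24; disp = 28−24 = 4.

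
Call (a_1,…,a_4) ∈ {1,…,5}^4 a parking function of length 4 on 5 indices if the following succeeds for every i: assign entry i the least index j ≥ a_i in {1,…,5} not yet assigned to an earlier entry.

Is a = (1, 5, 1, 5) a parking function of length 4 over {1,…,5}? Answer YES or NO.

Sorted: b = (1, 1, 5, 5).
  b_1=1 ≤ 2
  b_2=1 ≤ 3
  b_3=5 > 4
  fails at i=3 ⇒ NO

NO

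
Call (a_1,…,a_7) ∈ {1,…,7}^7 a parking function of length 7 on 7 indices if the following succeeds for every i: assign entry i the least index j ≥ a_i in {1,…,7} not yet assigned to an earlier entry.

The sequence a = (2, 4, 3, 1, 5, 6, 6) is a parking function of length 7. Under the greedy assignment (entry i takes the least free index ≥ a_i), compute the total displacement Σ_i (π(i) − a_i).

Σπ = 7·8/2 = 28 (π permutes [7]); Σa = 2+4+3+1+5+6+6 = 27; disp = 28−27 = 1.

1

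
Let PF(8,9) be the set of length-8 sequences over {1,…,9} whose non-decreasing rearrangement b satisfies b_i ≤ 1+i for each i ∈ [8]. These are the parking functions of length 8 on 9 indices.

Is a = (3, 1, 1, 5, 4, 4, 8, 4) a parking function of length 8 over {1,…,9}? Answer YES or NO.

YES

Order a: b = (1, 1, 3, 4, 4, 4, 5, 8).
  b_1=1 ≤ 2
  b_2=1 ≤ 3
  b_3=3 ≤ 4
  b_4=4 ≤ 5
  b_5=4 ≤ 6
  b_6=4 ≤ 7
  b_7=5 ≤ 8
  b_8=8 ≤ 9
All bounds hold ⇒ YES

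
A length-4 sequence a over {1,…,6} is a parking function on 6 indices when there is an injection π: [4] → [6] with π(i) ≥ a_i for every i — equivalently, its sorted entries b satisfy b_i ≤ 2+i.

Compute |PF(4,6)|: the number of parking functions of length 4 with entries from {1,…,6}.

1029

#PF = (6+1−4)·(6+1)^{4−1} = 3×343 = 1029 [KW]
One tuple (4,5,2,6) → sorted (2,4,5,6): b_i ≤ 2+i ∀i, a PF.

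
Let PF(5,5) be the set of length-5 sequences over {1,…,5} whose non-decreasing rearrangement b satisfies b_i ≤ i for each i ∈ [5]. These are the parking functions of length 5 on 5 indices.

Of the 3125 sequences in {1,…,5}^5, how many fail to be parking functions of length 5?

|PF(5,5)| = (5−5+1)·(5+1)^(5−1) = 1×1296 = 1296
Example (4,5,2,4,5) → sorted (2,4,4,5,5): b_1=2>1, not a PF.
Total 3125; non-PF = 3125−1296 = 1829

1829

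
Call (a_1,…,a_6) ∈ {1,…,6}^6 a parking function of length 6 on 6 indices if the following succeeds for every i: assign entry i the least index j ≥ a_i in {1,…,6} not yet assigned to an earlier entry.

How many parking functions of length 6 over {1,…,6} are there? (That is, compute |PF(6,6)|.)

Count = 1·7^5 = 1·16807 = 16807
One tuple (1,2,4,5,4,2) → sorted (1,2,2,4,4,5): b_i ≤ i ∀i, a PF.

16807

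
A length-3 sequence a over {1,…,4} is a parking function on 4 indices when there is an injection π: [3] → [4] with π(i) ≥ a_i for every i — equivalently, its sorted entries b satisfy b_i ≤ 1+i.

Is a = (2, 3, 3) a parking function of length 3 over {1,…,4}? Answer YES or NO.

Sorted: b = (2, 3, 3).
  b_1=2 ≤ 2
  b_2=3 ≤ 3
  b_3=3 ≤ 4
All bounds hold ⇒ YES

YES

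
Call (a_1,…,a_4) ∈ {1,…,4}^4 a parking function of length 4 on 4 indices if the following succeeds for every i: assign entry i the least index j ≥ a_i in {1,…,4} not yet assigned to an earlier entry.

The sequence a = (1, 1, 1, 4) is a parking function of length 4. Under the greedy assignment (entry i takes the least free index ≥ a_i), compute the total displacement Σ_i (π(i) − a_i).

3

Σπ(i) = 1+…+4 = 10; Σa = 1+1+1+4 = 7; disp = 10−7 = 3.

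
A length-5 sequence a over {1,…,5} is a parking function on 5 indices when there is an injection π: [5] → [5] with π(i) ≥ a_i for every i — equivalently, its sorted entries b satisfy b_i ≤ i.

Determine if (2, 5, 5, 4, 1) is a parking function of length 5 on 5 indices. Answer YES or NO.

Sorted: b = (1, 2, 4, 5, 5).
  b_1=1 ≤ 1
  b_2=2 ≤ 2
  b_3=4 > 3
  fails at i=3 ⇒ NO

NO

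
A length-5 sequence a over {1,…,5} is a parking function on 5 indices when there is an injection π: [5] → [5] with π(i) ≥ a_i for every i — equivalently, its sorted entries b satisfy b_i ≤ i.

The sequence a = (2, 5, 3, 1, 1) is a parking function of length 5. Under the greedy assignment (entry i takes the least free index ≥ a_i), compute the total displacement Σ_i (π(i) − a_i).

3

Σπ = 5·6/2 = 15 (π permutes [5]); Σa = 2+5+3+1+1 = 12; disp = 15−12 = 3.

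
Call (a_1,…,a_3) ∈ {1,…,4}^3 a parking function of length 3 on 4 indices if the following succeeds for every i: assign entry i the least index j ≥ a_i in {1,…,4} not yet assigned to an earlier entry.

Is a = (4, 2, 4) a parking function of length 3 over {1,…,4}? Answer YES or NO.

NO

Order a: b = (2, 4, 4).
  b_1=2 ≤ 2
  b_2=4 > 3
  fails at i=2 ⇒ NO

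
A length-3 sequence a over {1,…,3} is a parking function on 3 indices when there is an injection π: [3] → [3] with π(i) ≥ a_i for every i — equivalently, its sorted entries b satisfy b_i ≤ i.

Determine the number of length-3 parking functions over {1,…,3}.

16

|PF| = (4−3)·4^(3−1) = 1·16 = 16 [KW]
E.g. (1,1,1) → sorted (1,1,1): b_i ≤ i ∀i, a PF.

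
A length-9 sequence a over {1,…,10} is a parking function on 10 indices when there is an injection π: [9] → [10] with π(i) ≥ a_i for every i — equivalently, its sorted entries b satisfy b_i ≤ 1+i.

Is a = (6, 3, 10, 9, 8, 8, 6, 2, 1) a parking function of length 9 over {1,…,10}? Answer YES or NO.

NO

Order a: b = (1, 2, 3, 6, 6, 8, 8, 9, 10).
  b_1=1 ≤ 2
  b_2=2 ≤ 3
  b_3=3 ≤ 4
  b_4=6 > 5
  fails at i=4 ⇒ NO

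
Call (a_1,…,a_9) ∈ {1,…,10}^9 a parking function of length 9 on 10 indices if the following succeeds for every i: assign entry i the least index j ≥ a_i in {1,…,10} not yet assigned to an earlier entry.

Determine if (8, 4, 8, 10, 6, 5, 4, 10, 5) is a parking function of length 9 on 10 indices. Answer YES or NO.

NO

Order a: b = (4, 4, 5, 5, 6, 8, 8, 10, 10).
  b_1=4 > 2
  fails at i=1 ⇒ NO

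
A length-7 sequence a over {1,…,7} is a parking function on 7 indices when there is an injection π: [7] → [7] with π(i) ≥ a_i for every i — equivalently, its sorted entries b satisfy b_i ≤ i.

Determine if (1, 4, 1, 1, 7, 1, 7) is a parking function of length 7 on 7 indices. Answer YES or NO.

NO

Rearranged: b = (1, 1, 1, 1, 4, 7, 7).
  b_1=1 ≤ 1
  b_2=1 ≤ 2
  b_3=1 ≤ 3
  b_4=1 ≤ 4
  b_5=4 ≤ 5
  b_6=7 > 6
  fails at i=6 ⇒ NO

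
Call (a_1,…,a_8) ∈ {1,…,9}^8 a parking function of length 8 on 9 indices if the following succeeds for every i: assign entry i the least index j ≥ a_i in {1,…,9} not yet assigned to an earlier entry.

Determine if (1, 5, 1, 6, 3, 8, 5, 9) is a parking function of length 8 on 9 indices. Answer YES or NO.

YES

Rearranged: b = (1, 1, 3, 5, 5, 6, 8, 9).
  b_1=1 ≤ 2
  b_2=1 ≤ 3
  b_3=3 ≤ 4
  b_4=5 ≤ 5
  b_5=5 ≤ 6
  b_6=6 ≤ 7
  b_7=8 ≤ 8
  b_8=9 ≤ 9
All bounds hold ⇒ YES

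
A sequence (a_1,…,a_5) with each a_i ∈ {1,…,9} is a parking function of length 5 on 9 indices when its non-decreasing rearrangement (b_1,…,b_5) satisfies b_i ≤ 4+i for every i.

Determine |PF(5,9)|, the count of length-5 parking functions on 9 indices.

#PF = (9+1−5)·(9+1)^{5−1} = 5 · 10000 = 50000 [KW]
E.g. (1,2,9,1,2) → sorted (1,1,2,2,9): b_i ≤ 4+i ∀i, a PF.

50000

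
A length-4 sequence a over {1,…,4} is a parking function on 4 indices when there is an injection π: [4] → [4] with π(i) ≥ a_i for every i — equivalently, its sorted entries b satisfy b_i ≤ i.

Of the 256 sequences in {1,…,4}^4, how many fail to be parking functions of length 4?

#PF = (4+1−4)·(4+1)^{4−1} = 1·125 = 125 [KW]
Example (2,4,2,2) → sorted (2,2,2,4): b_1=2>1, not a PF.
Total 256; non-PF = 256−125 = 131

131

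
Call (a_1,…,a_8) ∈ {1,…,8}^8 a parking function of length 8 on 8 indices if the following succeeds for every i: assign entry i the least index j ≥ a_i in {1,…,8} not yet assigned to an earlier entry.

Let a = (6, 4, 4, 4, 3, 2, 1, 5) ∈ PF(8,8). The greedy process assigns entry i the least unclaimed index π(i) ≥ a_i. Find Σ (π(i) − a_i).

Σπ = 36 ({1..8} each once); Σa = 6+4+4+4+3+2+1+5 = 29; disp = 36−29 = 7.

7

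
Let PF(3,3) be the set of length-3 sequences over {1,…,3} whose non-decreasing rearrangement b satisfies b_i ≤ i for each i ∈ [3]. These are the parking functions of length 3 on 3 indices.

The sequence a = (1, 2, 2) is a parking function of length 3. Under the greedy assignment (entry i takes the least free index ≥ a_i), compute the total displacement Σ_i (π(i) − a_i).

1

Σπ = 6 ({1..3} each once); Σa = 1+2+2 = 5; disp = 6−5 = 1.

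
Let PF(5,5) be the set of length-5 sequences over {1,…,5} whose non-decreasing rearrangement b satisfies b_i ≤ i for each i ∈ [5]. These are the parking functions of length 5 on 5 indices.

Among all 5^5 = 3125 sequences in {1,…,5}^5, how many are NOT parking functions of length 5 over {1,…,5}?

#PF = (5−5+1)·(5+1)^(5−1) = 1×1296 = 1296 (Konheim–Weiss)
E.g. (5,4,2,3,4) → sorted (2,3,4,4,5): b_1=2>1, not a PF.
So 3125 − 1296 = 1829 fail.

1829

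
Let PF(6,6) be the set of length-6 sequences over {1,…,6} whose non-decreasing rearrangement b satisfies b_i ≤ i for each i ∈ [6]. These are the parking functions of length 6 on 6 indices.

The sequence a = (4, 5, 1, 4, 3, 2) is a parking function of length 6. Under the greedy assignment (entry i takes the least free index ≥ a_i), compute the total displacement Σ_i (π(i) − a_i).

Σπ = 21 ({1..6} each once); Σa = 4+5+1+4+3+2 = 19; disp = 21−19 = 2.

2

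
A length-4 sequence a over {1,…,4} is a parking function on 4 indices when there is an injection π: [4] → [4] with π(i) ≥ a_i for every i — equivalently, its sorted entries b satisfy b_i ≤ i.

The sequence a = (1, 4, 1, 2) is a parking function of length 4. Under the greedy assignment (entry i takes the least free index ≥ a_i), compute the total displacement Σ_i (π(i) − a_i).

Σπ = 4·5/2 = 10 (π permutes [4]); Σa = 1+4+1+2 = 8; disp = 10−8 = 2.

2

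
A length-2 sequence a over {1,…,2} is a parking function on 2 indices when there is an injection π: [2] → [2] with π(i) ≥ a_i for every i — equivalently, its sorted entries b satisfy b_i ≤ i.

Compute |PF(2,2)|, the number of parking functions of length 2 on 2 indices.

#PF = (2−2+1)·(2+1)^(2−1) = 1 · 3 = 3
One tuple (2,1) → sorted (1,2): b_i ≤ i ∀i, a PF.

3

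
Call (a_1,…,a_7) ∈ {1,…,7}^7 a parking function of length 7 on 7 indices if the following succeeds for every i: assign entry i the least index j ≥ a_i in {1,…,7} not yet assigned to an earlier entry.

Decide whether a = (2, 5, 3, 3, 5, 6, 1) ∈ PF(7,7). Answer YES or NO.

YES

Order a: b = (1, 2, 3, 3, 5, 5, 6).
  b_1=1 ≤ 1
  b_2=2 ≤ 2
  b_3=3 ≤ 3
  b_4=3 ≤ 4
  b_5=5 ≤ 5
  b_6=5 ≤ 6
  b_7=6 ≤ 7
All bounds hold ⇒ YES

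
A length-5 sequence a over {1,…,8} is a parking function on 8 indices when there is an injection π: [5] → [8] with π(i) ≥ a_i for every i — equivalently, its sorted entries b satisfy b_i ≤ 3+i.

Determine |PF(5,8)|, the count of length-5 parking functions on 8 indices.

26244

|PF| = (8+1−5)·(8+1)^{5−1} = 4·6561 = 26244 (Konheim–Weiss)
One tuple (4,1,1,4,8) → sorted (1,1,4,4,8): b_i ≤ 3+i ∀i, a PF.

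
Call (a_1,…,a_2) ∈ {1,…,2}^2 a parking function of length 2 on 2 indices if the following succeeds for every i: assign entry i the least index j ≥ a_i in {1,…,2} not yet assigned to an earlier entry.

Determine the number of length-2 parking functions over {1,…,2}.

Count = (3−2)·3^(2−1) = 1×3 = 3
E.g. (2,1) → sorted (1,2): b_i ≤ i ∀i, a PF.

3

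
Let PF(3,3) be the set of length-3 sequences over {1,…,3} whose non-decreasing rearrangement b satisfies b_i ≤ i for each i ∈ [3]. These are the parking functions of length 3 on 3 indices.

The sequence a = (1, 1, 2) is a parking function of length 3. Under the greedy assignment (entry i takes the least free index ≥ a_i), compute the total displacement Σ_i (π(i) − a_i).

2

Σπ = 3·4/2 = 6 (π permutes [3]); Σa = 1+1+2 = 4; disp = 6−4 = 2.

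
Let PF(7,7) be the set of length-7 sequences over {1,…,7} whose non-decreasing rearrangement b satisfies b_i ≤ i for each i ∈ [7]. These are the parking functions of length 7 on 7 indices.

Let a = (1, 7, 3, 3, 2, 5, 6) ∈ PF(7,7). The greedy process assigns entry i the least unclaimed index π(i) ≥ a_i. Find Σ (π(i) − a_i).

Σπ = 28 ({1..7} each once); Σa = 1+7+3+3+2+5+6 = 27; disp = 28−27 = 1.

1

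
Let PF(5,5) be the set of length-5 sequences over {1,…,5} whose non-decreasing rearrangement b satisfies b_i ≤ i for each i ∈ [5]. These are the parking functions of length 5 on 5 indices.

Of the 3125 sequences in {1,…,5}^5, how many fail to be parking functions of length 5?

#PF = (6−5)·6^(5−1) = 1×1296 = 1296 (Pollak)
Example (4,5,5,3,2) → sorted (2,3,4,5,5): b_1=2>1, not a PF.
5^5 − 1296 = 3125 − 1296 = 1829

1829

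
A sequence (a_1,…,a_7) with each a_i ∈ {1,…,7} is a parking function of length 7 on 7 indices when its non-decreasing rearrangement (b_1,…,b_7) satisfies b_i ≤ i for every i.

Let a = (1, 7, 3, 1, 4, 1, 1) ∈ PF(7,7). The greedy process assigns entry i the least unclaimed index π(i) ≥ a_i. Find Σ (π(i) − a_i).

10

Σπ = 28 ({1..7} each once); Σa = 1+7+3+1+4+1+1 = 18; disp = 28−18 = 10.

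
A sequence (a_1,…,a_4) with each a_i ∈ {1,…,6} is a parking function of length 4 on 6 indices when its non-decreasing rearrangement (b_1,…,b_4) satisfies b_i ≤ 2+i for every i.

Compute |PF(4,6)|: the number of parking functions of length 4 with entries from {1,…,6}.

1029

|PF(4,6)| = (7−4)·7^(4−1) = 3 · 343 = 1029 (Konheim–Weiss)
One tuple (2,4,6,3) → sorted (2,3,4,6): b_i ≤ 2+i ∀i, a PF.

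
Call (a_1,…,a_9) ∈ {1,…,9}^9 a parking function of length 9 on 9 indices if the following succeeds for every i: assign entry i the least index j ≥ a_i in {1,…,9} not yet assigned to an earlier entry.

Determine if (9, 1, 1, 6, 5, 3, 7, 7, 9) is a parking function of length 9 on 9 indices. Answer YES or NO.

Order a: b = (1, 1, 3, 5, 6, 7, 7, 9, 9).
  b_1=1 ≤ 1
  b_2=1 ≤ 2
  b_3=3 ≤ 3
  b_4=5 > 4
  fails at i=4 ⇒ NO

NO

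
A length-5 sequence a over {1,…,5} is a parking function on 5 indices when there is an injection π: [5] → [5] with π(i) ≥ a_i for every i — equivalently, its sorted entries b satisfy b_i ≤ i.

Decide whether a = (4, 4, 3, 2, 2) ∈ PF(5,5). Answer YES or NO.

Order a: b = (2, 2, 3, 4, 4).
  b_1=2 > 1
  fails at i=1 ⇒ NO

NO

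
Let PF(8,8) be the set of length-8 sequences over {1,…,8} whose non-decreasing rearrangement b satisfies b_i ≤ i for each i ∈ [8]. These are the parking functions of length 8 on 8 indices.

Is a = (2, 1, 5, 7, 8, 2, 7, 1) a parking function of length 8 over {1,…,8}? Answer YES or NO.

Rearranged: b = (1, 1, 2, 2, 5, 7, 7, 8).
  b_1=1 ≤ 1
  b_2=1 ≤ 2
  b_3=2 ≤ 3
  b_4=2 ≤ 4
  b_5=5 ≤ 5
  b_6=7 > 6
  fails at i=6 ⇒ NO

NO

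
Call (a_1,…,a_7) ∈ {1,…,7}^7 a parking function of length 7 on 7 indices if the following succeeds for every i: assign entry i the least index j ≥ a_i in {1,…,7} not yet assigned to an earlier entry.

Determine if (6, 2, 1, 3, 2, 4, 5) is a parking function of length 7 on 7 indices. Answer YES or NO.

YES

Sorted: b = (1, 2, 2, 3, 4, 5, 6).
  b_1=1 ≤ 1
  b_2=2 ≤ 2
  b_3=2 ≤ 3
  b_4=3 ≤ 4
  b_5=4 ≤ 5
  b_6=5 ≤ 6
  b_7=6 ≤ 7
All bounds hold ⇒ YES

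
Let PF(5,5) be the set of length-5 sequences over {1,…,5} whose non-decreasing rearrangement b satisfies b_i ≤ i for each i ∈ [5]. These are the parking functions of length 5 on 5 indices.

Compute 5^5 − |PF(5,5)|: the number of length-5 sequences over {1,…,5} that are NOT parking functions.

1829

|PF(5,5)| = (6−5)·6^(5−1) = 1 · 1296 = 1296 (Pollak)
One tuple (3,5,2,5,5) → sorted (2,3,5,5,5): b_1=2>1, not a PF.
Total 3125; non-PF = 3125−1296 = 1829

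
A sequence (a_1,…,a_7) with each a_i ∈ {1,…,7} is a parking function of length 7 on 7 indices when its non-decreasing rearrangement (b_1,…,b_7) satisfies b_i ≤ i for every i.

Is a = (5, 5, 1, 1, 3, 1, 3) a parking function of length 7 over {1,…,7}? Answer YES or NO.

YES

Order a: b = (1, 1, 1, 3, 3, 5, 5).
  b_1=1 ≤ 1
  b_2=1 ≤ 2
  b_3=1 ≤ 3
  b_4=3 ≤ 4
  b_5=3 ≤ 5
  b_6=5 ≤ 6
  b_7=5 ≤ 7
All bounds hold ⇒ YES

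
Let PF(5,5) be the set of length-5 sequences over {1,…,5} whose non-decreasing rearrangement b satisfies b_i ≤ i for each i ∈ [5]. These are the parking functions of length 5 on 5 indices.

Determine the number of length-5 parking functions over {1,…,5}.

1296

Count = 1·6^4 = 1×1296 = 1296 (Konheim–Weiss)
One tuple (1,5,4,1,3) → sorted (1,1,3,4,5): b_i ≤ i ∀i, a PF.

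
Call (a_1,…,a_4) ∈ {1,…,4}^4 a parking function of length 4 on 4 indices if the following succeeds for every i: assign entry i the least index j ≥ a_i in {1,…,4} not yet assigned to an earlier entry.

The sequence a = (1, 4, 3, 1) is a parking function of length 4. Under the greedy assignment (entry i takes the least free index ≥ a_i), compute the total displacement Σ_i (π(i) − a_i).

Σπ = 10 ({1..4} each once); Σa = 1+4+3+1 = 9; disp = 10−9 = 1.

1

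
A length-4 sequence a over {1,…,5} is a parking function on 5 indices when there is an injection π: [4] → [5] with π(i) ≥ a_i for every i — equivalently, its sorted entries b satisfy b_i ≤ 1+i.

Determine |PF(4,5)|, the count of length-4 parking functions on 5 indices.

|PF| = (5−4+1)·(5+1)^(4−1) = 2×216 = 432 (Pollak)
Example (3,5,1,2) → sorted (1,2,3,5): b_i ≤ 1+i ∀i, a PF.

432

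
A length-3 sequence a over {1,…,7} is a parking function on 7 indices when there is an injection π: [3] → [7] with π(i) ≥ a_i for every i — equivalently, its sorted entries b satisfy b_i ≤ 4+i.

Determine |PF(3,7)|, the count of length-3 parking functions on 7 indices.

320

Count = (7−3+1)·(7+1)^(3−1) = 5·64 = 320 [KW]
Check (3,3,2) → sorted (2,3,3): b_i ≤ 4+i ∀i, a PF.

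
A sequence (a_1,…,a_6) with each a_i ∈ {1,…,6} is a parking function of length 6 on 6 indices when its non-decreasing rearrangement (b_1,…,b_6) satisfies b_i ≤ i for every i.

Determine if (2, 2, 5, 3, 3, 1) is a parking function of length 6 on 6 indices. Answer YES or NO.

Sorted: b = (1, 2, 2, 3, 3, 5).
  b_1=1 ≤ 1
  b_2=2 ≤ 2
  b_3=2 ≤ 3
  b_4=3 ≤ 4
  b_5=3 ≤ 5
  b_6=5 ≤ 6
All bounds hold ⇒ YES

YES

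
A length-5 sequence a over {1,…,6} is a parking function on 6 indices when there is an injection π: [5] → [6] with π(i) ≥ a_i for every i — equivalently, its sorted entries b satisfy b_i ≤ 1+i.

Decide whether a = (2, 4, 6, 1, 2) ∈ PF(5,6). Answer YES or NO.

Order a: b = (1, 2, 2, 4, 6).
  b_1=1 ≤ 2
  b_2=2 ≤ 3
  b_3=2 ≤ 4
  b_4=4 ≤ 5
  b_5=6 ≤ 6
All bounds hold ⇒ YES

YES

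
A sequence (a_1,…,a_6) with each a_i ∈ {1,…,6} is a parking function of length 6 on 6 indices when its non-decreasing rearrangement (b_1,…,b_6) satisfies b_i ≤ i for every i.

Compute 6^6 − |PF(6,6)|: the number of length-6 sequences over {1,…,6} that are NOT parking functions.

#PF = (7−6)·7^(6−1) = 1·16807 = 16807
Check (4,3,6,3,5,5) → sorted (3,3,4,5,5,6): b_1=3>1, not a PF.
So 46656 − 16807 = 29849 fail.

29849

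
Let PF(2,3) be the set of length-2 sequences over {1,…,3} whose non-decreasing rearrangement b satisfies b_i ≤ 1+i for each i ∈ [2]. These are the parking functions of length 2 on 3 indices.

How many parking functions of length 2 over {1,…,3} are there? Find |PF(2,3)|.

|PF(2,3)| = (3−2+1)·(3+1)^(2−1) = 2·4 = 8 [KW]
One tuple (2,1) → sorted (1,2): b_i ≤ 1+i ∀i, a PF.

8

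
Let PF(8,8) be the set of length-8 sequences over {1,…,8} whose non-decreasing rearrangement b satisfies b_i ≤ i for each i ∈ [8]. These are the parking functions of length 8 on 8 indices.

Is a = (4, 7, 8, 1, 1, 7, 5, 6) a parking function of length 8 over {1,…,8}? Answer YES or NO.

NO

Sorted: b = (1, 1, 4, 5, 6, 7, 7, 8).
  b_1=1 ≤ 1
  b_2=1 ≤ 2
  b_3=4 > 3
  fails at i=3 ⇒ NO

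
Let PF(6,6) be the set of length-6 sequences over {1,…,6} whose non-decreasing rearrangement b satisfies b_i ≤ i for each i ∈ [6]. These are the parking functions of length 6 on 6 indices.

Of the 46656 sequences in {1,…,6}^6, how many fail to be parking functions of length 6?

Count = 1·7^5 = 1 · 16807 = 16807 [KW]
Check (4,3,1,5,6,6) → sorted (1,3,4,5,6,6): b_2=3>2, not a PF.
6^6 − 16807 = 46656 − 16807 = 29849

29849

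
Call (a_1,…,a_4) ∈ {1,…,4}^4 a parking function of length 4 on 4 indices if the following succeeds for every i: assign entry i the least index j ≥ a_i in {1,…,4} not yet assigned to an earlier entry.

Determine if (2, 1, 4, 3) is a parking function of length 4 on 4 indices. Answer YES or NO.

YES

Order a: b = (1, 2, 3, 4).
  b_1=1 ≤ 1
  b_2=2 ≤ 2
  b_3=3 ≤ 3
  b_4=4 ≤ 4
All bounds hold ⇒ YES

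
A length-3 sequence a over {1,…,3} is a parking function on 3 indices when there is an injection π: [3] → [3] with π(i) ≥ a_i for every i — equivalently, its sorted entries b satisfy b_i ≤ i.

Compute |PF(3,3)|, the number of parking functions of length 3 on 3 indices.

#PF = 1·4^2 = 1·16 = 16
Check (1,1,3) → sorted (1,1,3): b_i ≤ i ∀i, a PF.

16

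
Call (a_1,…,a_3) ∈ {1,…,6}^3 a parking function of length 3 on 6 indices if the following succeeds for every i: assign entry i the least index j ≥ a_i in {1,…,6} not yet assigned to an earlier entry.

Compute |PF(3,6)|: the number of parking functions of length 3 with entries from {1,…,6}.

196

|PF| = (6+1−3)·(6+1)^{3−1} = 4 · 49 = 196 (Pollak)
E.g. (5,2,6) → sorted (2,5,6): b_i ≤ 3+i ∀i, a PF.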